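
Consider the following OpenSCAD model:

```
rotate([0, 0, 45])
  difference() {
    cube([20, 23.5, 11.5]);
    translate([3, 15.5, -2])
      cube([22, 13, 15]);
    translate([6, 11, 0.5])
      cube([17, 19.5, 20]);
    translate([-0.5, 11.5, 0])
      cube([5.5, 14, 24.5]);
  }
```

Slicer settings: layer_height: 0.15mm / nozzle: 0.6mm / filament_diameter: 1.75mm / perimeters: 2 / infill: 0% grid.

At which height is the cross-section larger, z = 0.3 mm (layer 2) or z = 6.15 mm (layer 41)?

layer 2 (z = 0.3 mm)

Layer 2 (z = 0.3): the cube is present — its section is the full 20×23.5 rectangle (area 470.00 mm²); the cube at (3, 15.5) is present — its section is the full 22×13 rectangle (area 286.00 mm²); the cube at (6, 11) is absent (z outside [0.5, 20.5]); the 5.5×14 cube at (-0.5, 11.5) contributes its full rectangle (area 77.00 mm²); After the difference (first − rest): starting from the 20×23.5 cube (470.00 mm²), the 22×13 cube at (3, 15.5) partially overlaps it — only the 136.00 mm² overlap (of its 286.00 mm²) is removed, clipping the outline; the 5.5×14 cube at (-0.5, 11.5) partially overlaps it — only the 44.00 mm² overlap (of its 77.00 mm²) is removed, clipping the outline — area = 290.00 mm²; (rotated 45° about Z; rotation is an isometry so areas/perimeters/island counts are preserved). So its area = 290.00 mm². Layer 41 (z = 6.15): the cube (footprint 20×23.5) is included at this height (area 470.00 mm²); the cube at (3, 15.5) is present — its section is the full 22×13 rectangle (area 286.00 mm²); the cube at (6, 11) is present — its section is the full 17×19.5 rectangle (area 331.50 mm²); the 5.5×14 cube at (-0.5, 11.5) contributes its full rectangle (area 77.00 mm²); Taking the first minus the rest: starting from the 20×23.5 cube (470.00 mm²), the 22×13 cube at (3, 15.5) partially overlaps it — only the 136.00 mm² overlap (of its 286.00 mm²) is removed, clipping the outline; the 17×19.5 cube at (6, 11) partially overlaps it — only the 63.00 mm² overlap (of its 331.50 mm²) is removed, clipping the outline; the 5.5×14 cube at (-0.5, 11.5) partially overlaps it — only the 44.00 mm² overlap (of its 77.00 mm²) is removed, clipping the outline — area = 227.00 mm²; (rotated 45° about Z; rotation is an isometry so areas/perimeters/island counts are preserved). So its area = 227.00 mm². Layer 2 is larger (290.00 vs 227.00 mm²).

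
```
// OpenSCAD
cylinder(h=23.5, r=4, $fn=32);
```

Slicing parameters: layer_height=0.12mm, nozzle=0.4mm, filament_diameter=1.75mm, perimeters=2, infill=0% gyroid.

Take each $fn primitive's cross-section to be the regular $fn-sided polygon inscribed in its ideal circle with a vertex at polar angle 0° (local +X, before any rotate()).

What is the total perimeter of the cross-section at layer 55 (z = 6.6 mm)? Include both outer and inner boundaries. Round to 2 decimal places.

25.09 mm

At z = 6.6 mm: the r=4 cylinder gives a regular 32-gon of circumradius 4 (constant along its height) (perimeter = 2·32·4.000·sin(180°/32) = 25.09 mm). Overall, the cross-section is a single solid region. Total boundary length (outer) = 25.09 mm.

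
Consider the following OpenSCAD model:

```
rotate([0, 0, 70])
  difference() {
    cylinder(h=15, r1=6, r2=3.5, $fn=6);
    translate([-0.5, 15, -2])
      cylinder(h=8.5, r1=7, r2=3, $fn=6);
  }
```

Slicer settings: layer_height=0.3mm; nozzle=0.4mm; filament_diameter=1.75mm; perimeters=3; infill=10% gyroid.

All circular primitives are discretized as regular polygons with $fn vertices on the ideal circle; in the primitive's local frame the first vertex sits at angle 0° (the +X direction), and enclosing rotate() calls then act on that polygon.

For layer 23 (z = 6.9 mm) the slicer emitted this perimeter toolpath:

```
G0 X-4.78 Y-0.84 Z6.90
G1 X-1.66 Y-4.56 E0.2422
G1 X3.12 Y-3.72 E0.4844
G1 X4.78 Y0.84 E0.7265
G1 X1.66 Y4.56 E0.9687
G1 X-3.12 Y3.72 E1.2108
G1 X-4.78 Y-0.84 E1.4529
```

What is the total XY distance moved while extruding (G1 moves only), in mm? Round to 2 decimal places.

29.12 mm

Sum the Euclidean lengths of each G1 segment: total = 29.12 mm.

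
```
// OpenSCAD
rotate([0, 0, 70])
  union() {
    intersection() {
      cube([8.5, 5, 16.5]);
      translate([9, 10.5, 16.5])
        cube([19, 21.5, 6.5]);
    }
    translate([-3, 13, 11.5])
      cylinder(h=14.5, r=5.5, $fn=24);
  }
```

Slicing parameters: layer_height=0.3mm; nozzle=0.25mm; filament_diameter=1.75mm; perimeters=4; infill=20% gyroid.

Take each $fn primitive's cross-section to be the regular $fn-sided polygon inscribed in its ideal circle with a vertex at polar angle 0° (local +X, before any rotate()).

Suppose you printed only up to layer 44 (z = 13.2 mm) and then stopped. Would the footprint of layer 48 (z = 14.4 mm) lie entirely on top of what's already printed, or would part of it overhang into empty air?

entirely on top

Compare the two slices. At z = 13.2: the cube (footprint 8.5×5) is included at this height (area 42.50 mm²); the cube at (9, 10.5) is not intersected at this z (z outside [16.5, 23]); Keeping only the common overlap: at least one operand is absent at this height, so nothing remains; the cylinder at (-3, 13): section is a regular 24-gon, circumradius r=5.5 (area = (24/2)·5.500²·sin(360°/24) = 93.95 mm²); Combining (union): only the r=5.5 cylinder at (-3, 13) is present, so the union is just that shape — area = 93.95 mm²; (whole slice rotated 70° about Z — lengths, areas and connectivity unchanged). At z = 14.4: the cube (footprint 8.5×5) is included at this height (area 42.50 mm²); the cube at (9, 10.5) is not intersected at this z (z outside [16.5, 23]); Keeping only the common overlap: at least one operand is absent at this height, so nothing remains; the r=5.5 cylinder at (-3, 13) gives a regular 24-gon of circumradius 5.5 (constant along its height) (area = (24/2)·5.500²·sin(360°/24) = 93.95 mm²); Combining (union): only the r=5.5 cylinder at (-3, 13) is present, so the union is just that shape — area = 93.95 mm²; (rotated 70° about Z; rotation is an isometry so areas/perimeters/island counts are preserved). Checking containment: the cross-section at z = 14.4 is a subset of the cross-section at z = 13.2.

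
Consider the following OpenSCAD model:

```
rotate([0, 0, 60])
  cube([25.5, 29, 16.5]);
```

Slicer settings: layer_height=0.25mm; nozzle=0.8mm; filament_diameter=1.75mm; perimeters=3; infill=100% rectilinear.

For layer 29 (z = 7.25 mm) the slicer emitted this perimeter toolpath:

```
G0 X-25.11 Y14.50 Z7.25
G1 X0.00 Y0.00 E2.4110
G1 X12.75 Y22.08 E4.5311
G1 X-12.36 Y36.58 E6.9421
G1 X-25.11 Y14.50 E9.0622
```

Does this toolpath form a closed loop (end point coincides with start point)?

Start point (G0): (-25.11, 14.50). End point (last G1): the path returns to the start — closed.

yes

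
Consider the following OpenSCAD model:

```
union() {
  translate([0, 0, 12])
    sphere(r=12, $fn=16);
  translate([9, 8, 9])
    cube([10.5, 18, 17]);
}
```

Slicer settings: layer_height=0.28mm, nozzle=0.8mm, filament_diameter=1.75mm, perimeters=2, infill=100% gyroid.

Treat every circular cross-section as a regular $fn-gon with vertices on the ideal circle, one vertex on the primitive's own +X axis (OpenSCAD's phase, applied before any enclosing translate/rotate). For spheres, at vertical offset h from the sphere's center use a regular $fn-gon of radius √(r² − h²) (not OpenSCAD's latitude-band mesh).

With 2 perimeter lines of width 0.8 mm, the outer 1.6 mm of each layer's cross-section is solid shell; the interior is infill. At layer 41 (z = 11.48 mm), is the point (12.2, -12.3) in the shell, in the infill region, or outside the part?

At z = 11.48 mm: the r=12 sphere contributes a regular 16-gon of circumradius √(12²−0.52²) = 11.989; the cube at (9, 8) is present — its section is the full 10.5×18 rectangle; Merging all regions: the 2 present regions are separate (no shared area or edge), so areas and boundary lengths simply add and each stays a separate island — 2 connected regions. Overall, the cross-section has 2 separate islands. The nearest boundary edge runs (8.48, -8.48)→(4.59, -11.08); distance from the point to it = 5.34 mm. The point is not inside any of the regions above, so it lies outside the cross-section (5.34 mm from the nearest boundary).

outside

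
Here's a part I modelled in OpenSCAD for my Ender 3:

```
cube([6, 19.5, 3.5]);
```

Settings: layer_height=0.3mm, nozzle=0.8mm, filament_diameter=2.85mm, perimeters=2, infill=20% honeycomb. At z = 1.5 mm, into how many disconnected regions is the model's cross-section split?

At z = 1.5 mm: the cube (footprint 6×19.5) is included at this height. The result has 1 disconnected region.

1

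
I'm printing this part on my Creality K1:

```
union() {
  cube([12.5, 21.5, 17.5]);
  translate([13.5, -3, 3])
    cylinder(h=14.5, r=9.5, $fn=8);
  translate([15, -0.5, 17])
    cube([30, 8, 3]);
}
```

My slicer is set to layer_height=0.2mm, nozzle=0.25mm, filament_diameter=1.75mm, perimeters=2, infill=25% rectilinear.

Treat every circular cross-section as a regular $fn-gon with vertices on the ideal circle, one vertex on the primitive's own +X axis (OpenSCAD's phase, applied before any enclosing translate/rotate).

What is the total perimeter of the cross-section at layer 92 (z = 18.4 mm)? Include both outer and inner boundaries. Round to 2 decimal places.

At z = 18.4 mm: the cube is not intersected at this z (z outside [0, 17.5]); the cylinder at (13.5, -3) is not intersected at this z (z outside [3, 17.5]); the cube at (15, -0.5) (footprint 30×8) is included at this height (perimeter 76.00 mm); Combining (union): only the 30×8 cube at (15, -0.5) is present, so the union is just that shape — boundary = 76.00 mm. Overall, the cross-section is a single solid region. Total boundary length (outer) = 76.00 mm.

76.00 mm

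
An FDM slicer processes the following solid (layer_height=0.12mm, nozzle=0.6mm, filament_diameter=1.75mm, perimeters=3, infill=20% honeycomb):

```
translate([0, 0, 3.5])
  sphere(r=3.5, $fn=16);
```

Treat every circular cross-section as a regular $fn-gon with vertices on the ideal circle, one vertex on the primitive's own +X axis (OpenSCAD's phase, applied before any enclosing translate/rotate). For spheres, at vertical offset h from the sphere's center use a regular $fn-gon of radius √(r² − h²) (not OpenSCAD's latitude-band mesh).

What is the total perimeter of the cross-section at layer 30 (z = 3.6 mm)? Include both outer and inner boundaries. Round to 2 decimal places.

21.84 mm

At z = 3.6 mm: the r=3.5 sphere slices to a regular 16-gon of circumradius 3.499 (√(r²−h²) with h=0.1 from center) (perimeter = 2·16·3.499·sin(180°/16) = 21.84 mm). Overall, the cross-section is a single solid region. Total boundary length (outer) = 21.84 mm.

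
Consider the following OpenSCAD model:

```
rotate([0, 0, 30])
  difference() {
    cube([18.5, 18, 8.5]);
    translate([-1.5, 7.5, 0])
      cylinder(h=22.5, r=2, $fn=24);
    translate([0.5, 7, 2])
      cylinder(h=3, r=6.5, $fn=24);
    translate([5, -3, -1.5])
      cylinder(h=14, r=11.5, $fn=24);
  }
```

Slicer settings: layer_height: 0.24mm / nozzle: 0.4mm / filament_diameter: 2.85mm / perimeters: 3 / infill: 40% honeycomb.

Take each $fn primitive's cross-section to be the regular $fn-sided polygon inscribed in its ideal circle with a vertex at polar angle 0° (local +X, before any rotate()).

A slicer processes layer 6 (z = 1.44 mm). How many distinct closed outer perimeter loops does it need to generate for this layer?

1

At z = 1.44 mm: the 18.5×18 cube contributes its full rectangle; the r=2 cylinder at (-1.5, 7.5) contributes a regular 24-gon of circumradius 2; the cylinder at (0.5, 7) does not reach this height (z outside [2, 5]); the r=11.5 cylinder at (5, -3) gives a regular 24-gon of circumradius 11.5 (constant along its height); After the difference (first − rest): starting from the 18.5×18 cube, the r=2 cylinder at (-1.5, 7.5) partially overlaps it — only the 0.87 mm² overlap (of its 12.42 mm²) is removed, clipping the outline; the r=11.5 cylinder at (5, -3) partially overlaps it — only the 108.68 mm² overlap (of its 410.75 mm²) is removed, clipping the outline — 1 connected region; (whole slice rotated 30° about Z — lengths, areas and connectivity unchanged). The result has 1 disconnected region.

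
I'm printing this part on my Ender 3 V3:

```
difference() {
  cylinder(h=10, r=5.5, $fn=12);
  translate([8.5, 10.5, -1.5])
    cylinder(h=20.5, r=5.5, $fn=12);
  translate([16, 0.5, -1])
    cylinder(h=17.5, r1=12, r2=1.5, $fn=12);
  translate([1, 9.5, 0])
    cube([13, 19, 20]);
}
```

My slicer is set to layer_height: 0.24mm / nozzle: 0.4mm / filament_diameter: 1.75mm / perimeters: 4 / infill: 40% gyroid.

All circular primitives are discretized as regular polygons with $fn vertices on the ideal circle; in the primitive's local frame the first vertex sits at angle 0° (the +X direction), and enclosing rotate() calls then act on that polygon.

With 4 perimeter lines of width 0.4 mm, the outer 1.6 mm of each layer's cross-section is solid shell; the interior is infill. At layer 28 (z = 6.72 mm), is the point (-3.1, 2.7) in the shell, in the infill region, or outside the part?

At z = 6.72 mm: the cylinder: section is a regular 12-gon, circumradius r=5.5; the r=5.5 cylinder at (8.5, 10.5) contributes a regular 12-gon of circumradius 5.5; the cone at (16, 0.5) (r1=12→r2=1.5) has section circumradius 7.368 here — a regular 12-gon; the 13×19 cube at (1, 9.5) contributes its full rectangle; Subtracting the remaining from the first: starting from the r=5.5 cylinder, the r=5.5 cylinder at (8.5, 10.5) misses the remaining region (no effect); the cone at (16, 0.5) misses the remaining region (no effect); the 13×19 cube at (1, 9.5) misses the remaining region (no effect) — 1 connected region. Overall, the cross-section is a single solid region. The nearest boundary edge runs (-4.76, 2.75)→(-2.75, 4.76); distance from the point to it = 1.21 mm. The point is inside the cross-section, 1.21 mm from the nearest boundary — within the 1.6 mm shell band (4 × 0.4).

shell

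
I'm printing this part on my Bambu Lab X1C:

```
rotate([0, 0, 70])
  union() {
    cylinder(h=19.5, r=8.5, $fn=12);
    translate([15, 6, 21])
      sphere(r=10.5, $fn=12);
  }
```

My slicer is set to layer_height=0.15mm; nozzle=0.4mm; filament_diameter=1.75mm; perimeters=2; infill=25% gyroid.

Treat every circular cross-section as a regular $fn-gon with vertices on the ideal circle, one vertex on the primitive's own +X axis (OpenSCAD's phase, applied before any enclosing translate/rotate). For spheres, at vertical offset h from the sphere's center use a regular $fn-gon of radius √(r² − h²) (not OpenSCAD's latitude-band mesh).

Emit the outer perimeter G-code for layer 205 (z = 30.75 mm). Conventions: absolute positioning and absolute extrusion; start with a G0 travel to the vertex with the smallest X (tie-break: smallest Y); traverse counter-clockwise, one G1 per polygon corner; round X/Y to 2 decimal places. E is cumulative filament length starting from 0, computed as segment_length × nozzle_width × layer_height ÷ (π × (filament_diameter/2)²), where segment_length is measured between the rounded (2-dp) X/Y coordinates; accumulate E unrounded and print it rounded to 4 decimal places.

At z = 30.75 mm: the cylinder does not reach this height (z outside [0, 19.5]); the r=10.5 sphere at (15, 6) contributes a regular 12-gon of circumradius √(10.5²−9.75²) = 3.897; Combining (union): only the r=10.5 sphere at (15, 6) is present, so the union is just that shape — 1 connected region; (rotated 70° about Z; rotation is an isometry so areas/perimeters/island counts are preserved). The outline is a single polygon with 12 vertices. Extrusion per mm of travel: 0.4 × 0.15 / (π × 0.875²) = 0.024945. Accumulating E over each segment gives final E = 0.6039.

G0 X-4.35 Y15.47 Z30.75
G1 X-3.49 Y13.64 E0.0504
G1 X-1.84 Y12.49 E0.1006
G1 X0.17 Y12.31 E0.1509
G1 X2.00 Y13.16 E0.2013
G1 X3.15 Y14.81 E0.2515
G1 X3.33 Y16.82 E0.3018
G1 X2.48 Y18.65 E0.3521
G1 X0.83 Y19.81 E0.4024
G1 X-1.18 Y19.99 E0.4528
G1 X-3.01 Y19.13 E0.5032
G1 X-4.17 Y17.48 E0.5535
G1 X-4.35 Y15.47 E0.6039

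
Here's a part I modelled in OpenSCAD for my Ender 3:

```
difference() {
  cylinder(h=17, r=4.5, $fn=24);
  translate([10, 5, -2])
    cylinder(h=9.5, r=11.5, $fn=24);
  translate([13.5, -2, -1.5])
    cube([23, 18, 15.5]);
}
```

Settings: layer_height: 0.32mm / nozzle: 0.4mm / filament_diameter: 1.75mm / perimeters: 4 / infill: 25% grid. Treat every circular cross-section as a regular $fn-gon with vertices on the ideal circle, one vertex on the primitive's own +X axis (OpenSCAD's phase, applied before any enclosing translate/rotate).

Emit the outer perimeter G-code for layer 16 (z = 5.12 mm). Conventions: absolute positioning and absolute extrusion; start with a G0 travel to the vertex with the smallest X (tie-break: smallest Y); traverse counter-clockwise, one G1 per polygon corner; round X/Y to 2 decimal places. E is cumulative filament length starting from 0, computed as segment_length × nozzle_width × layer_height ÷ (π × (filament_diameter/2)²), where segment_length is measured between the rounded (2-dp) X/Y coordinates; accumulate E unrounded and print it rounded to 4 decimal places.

G0 X-4.50 Y0.00 Z5.12
G1 X-4.35 Y-1.16 E0.0622
G1 X-3.90 Y-2.25 E0.1250
G1 X-3.18 Y-3.18 E0.1876
G1 X-2.25 Y-3.90 E0.2502
G1 X-1.16 Y-4.35 E0.3129
G1 X0.00 Y-4.50 E0.3752
G1 X1.16 Y-4.35 E0.4374
G1 X2.25 Y-3.90 E0.5002
G1 X2.56 Y-3.66 E0.5210
G1 X1.87 Y-3.13 E0.5673
G1 X0.04 Y-0.75 E0.7271
G1 X-1.11 Y2.02 E0.8867
G1 X-1.40 Y4.25 E1.0064
G1 X-2.25 Y3.90 E1.0553
G1 X-3.18 Y3.18 E1.1179
G1 X-3.90 Y2.25 E1.1805
G1 X-4.35 Y1.16 E1.2432
G1 X-4.50 Y0.00 E1.3055

At z = 5.12 mm: the r=4.5 cylinder contributes a regular 24-gon of circumradius 4.5; the r=11.5 cylinder at (10, 5) contributes a regular 24-gon of circumradius 11.5; the cube at (13.5, -2) is present — its section is the full 23×18 rectangle; After the difference (first − rest): starting from the r=4.5 cylinder, the r=11.5 cylinder at (10, 5) partially overlaps it — only the 31.06 mm² overlap (of its 410.75 mm²) is removed, clipping the outline; the 23×18 cube at (13.5, -2) misses the remaining region (no effect) — 1 connected region. The outline is a single polygon with 18 vertices. Extrusion per mm of travel: 0.4 × 0.32 / (π × 0.875²) = 0.053216. Accumulating E over each segment gives final E = 1.3055.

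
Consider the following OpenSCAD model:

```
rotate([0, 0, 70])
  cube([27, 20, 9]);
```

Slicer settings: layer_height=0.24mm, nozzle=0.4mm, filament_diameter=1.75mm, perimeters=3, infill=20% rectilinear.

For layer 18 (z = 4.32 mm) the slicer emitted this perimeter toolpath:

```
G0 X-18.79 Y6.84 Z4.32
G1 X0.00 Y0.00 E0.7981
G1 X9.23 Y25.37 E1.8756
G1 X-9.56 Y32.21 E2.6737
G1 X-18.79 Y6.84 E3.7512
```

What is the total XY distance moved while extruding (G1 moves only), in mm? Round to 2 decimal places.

93.99 mm

Sum the Euclidean lengths of each G1 segment: total = 93.99 mm.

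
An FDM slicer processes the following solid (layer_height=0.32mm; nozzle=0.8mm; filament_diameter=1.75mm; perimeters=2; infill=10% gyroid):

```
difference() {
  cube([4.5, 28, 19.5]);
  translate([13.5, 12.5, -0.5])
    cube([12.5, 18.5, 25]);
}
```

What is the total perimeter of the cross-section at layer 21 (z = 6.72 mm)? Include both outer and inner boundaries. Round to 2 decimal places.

65.00 mm

At z = 6.72 mm: the cube (footprint 4.5×28) is included at this height (perimeter 65.00 mm); the cube at (13.5, 12.5) (footprint 12.5×18.5) is included at this height (perimeter 62.00 mm); Taking the first minus the rest: starting from the 4.5×28 cube, the 12.5×18.5 cube at (13.5, 12.5) misses the remaining region (no effect) — boundary = 65.00 mm. Overall, the cross-section is a single solid region. Total boundary length (outer) = 65.00 mm.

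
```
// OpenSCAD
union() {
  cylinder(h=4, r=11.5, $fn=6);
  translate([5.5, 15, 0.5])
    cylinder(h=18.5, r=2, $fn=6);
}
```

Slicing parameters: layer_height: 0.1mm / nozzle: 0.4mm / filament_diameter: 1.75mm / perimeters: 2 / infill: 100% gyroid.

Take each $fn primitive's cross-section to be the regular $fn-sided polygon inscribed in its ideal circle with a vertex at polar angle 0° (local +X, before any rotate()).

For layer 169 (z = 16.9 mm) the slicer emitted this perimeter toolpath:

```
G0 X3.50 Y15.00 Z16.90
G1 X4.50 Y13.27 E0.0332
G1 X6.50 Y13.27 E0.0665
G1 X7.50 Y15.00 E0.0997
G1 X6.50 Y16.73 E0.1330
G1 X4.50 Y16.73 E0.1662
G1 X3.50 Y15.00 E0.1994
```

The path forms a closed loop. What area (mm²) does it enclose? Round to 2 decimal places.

10.38 mm²

Apply the shoelace formula to the sequence of (X, Y) vertices; enclosed area = 10.38 mm².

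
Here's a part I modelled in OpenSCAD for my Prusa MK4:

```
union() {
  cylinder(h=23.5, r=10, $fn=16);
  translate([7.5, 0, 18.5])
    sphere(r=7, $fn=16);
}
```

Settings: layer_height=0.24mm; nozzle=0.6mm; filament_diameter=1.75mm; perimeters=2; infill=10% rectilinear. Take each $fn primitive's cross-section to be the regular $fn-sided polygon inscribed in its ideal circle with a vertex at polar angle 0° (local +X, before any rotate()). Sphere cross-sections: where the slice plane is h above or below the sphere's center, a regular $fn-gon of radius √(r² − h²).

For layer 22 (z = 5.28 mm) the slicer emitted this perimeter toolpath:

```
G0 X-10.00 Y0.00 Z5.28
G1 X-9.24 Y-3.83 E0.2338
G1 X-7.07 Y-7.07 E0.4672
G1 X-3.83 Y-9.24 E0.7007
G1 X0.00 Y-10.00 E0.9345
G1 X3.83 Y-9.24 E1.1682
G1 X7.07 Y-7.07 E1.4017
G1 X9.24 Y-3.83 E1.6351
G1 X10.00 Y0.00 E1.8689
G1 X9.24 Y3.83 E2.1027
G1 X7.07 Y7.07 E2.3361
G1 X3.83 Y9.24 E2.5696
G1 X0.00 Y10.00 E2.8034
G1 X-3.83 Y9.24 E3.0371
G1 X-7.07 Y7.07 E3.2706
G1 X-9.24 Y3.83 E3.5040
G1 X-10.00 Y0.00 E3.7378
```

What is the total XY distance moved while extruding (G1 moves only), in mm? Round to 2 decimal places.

Sum the Euclidean lengths of each G1 segment: total = 62.43 mm.

62.43 mm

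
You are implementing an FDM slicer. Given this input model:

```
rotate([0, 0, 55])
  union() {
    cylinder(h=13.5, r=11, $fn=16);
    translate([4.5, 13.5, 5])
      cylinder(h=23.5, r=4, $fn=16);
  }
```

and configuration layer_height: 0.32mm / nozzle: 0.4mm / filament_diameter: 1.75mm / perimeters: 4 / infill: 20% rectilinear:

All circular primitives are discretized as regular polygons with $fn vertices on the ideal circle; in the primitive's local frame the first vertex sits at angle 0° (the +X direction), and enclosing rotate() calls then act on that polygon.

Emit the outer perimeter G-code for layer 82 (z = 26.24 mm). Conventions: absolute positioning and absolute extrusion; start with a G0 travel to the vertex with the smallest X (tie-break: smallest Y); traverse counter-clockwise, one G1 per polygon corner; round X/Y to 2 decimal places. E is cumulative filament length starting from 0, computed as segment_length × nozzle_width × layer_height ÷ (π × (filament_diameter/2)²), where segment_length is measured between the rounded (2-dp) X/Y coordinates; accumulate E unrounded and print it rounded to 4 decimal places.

G0 X-12.42 Y10.73 Z26.24
G1 X-11.85 Y9.28 E0.0829
G1 X-10.77 Y8.15 E0.1661
G1 X-9.34 Y7.52 E0.2493
G1 X-7.78 Y7.49 E0.3323
G1 X-6.33 Y8.06 E0.4152
G1 X-5.20 Y9.14 E0.4984
G1 X-4.57 Y10.56 E0.5810
G1 X-4.54 Y12.12 E0.6641
G1 X-5.10 Y13.58 E0.7473
G1 X-6.18 Y14.71 E0.8305
G1 X-7.61 Y15.33 E0.9134
G1 X-9.17 Y15.37 E0.9965
G1 X-10.63 Y14.80 E1.0799
G1 X-11.75 Y13.72 E1.1627
G1 X-12.38 Y12.30 E1.2453
G1 X-12.42 Y10.73 E1.3289

At z = 26.24 mm: the cylinder is not intersected at this z (z outside [0, 13.5]); the r=4 cylinder at (4.5, 13.5) contributes a regular 16-gon of circumradius 4; Merging all regions: only the r=4 cylinder at (4.5, 13.5) is present, so the union is just that shape — 1 connected region; (whole slice rotated 55° about Z — lengths, areas and connectivity unchanged). The outline is a single polygon with 16 vertices. Extrusion per mm of travel: 0.4 × 0.32 / (π × 0.875²) = 0.053216. Accumulating E over each segment gives final E = 1.3289.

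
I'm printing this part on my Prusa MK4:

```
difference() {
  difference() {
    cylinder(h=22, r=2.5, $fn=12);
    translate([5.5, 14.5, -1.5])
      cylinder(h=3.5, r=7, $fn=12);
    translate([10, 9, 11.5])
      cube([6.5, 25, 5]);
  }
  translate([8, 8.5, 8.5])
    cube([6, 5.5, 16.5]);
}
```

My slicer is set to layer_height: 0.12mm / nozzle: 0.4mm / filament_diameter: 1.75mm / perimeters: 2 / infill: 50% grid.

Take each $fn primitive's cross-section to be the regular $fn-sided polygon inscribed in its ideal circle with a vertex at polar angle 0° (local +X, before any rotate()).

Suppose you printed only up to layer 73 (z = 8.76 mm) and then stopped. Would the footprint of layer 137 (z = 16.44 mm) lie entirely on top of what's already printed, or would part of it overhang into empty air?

Compare the two slices. At z = 8.76: the cylinder: section is a regular 12-gon, circumradius r=2.5 (area = (12/2)·2.500²·sin(360°/12) = 18.75 mm²); the cylinder at (5.5, 14.5) does not reach this height (z outside [-1.5, 2]); the cube at (10, 9) is not intersected at this z (z outside [11.5, 16.5]); Subtracting the remaining from the first: none of the subtracted shapes is present at this height, so the r=2.5 cylinder is unchanged — area = 18.75 mm²; the cube at (8, 8.5) (footprint 6×5.5) is included at this height (area 33.00 mm²); Taking the first minus the rest: starting from that combined region (18.75 mm²), the 6×5.5 cube at (8, 8.5) misses the remaining region (no effect) — area = 18.75 mm². At z = 16.44: the r=2.5 cylinder contributes a regular 12-gon of circumradius 2.5 (area = (12/2)·2.500²·sin(360°/12) = 18.75 mm²); the cylinder at (5.5, 14.5) is absent (z outside [-1.5, 2]); the 6.5×25 cube at (10, 9) contributes its full rectangle (area 162.50 mm²); After the difference (first − rest): starting from the r=2.5 cylinder (18.75 mm²), the 6.5×25 cube at (10, 9) misses the remaining region (no effect) — area = 18.75 mm²; the cube at (8, 8.5) (footprint 6×5.5) is included at this height (area 33.00 mm²); Subtracting the remaining from the first: starting from that combined region (18.75 mm²), the 6×5.5 cube at (8, 8.5) misses the remaining region (no effect) — area = 18.75 mm². Checking containment: the cross-section at z = 16.44 is a subset of the cross-section at z = 8.76.

entirely on top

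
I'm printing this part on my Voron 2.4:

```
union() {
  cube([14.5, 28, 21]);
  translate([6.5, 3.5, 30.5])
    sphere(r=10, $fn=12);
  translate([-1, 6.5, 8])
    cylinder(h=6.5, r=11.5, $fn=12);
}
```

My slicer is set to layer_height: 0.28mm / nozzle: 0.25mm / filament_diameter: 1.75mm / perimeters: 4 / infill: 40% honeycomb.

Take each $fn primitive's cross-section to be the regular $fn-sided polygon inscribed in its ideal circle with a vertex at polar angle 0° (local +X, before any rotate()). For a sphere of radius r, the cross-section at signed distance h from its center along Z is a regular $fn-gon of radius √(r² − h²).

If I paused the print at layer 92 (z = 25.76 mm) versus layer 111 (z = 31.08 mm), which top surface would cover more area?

layer 111 (z = 31.08 mm)

Layer 92 (z = 25.76): the cube is not intersected at this z (z outside [0, 21]); the r=10 sphere at (6.5, 3.5) contributes a regular 12-gon of circumradius √(10²−4.74²) = 8.805 (area = (12/2)·8.805²·sin(360°/12) = 232.60 mm²); the cylinder at (-1, 6.5) is absent (z outside [8, 14.5]); Combining (union): only the r=10 sphere at (6.5, 3.5) is present, so the union is just that shape — area = 232.60 mm². So its area = 232.60 mm². Layer 111 (z = 31.08): the cube does not reach this height (z outside [0, 21]); the r=10 sphere at (6.5, 3.5) slices to a regular 12-gon of circumradius 9.983 (√(r²−h²) with h=0.58 from center) (area = (12/2)·9.983²·sin(360°/12) = 298.99 mm²); the cylinder at (-1, 6.5) is not intersected at this z (z outside [8, 14.5]); Merging all regions: only the r=10 sphere at (6.5, 3.5) is present, so the union is just that shape — area = 298.99 mm². So its area = 298.99 mm². Layer 111 is larger (298.99 vs 232.60 mm²).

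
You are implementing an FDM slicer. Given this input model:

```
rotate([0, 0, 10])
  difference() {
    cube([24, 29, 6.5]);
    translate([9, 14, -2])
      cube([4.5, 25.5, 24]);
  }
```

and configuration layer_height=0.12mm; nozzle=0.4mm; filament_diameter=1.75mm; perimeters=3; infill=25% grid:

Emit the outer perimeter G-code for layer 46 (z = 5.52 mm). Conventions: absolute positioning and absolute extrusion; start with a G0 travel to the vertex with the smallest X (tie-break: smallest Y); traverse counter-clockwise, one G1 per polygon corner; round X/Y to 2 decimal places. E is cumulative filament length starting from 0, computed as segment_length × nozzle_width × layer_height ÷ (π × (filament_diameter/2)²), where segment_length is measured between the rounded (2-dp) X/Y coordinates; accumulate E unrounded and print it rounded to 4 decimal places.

At z = 5.52 mm: the cube (footprint 24×29) is included at this height; the cube at (9, 14) is present — its section is the full 4.5×25.5 rectangle; Taking the first minus the rest: starting from the 24×29 cube, the 4.5×25.5 cube at (9, 14) partially overlaps it — only the 67.50 mm² overlap (of its 114.75 mm²) is removed, clipping the outline — 1 connected region; (whole slice rotated 10° about Z — lengths, areas and connectivity unchanged). The outline is a single polygon with 8 vertices. Extrusion per mm of travel: 0.4 × 0.12 / (π × 0.875²) = 0.019956. Accumulating E over each segment gives final E = 2.7142.

G0 X-5.04 Y28.56 Z5.52
G1 X0.00 Y0.00 E0.5788
G1 X23.64 Y4.17 E1.0578
G1 X18.60 Y32.73 E1.6365
G1 X8.26 Y30.90 E1.8461
G1 X10.86 Y16.13 E2.1454
G1 X6.43 Y15.35 E2.2352
G1 X3.83 Y30.12 E2.5344
G1 X-5.04 Y28.56 E2.7142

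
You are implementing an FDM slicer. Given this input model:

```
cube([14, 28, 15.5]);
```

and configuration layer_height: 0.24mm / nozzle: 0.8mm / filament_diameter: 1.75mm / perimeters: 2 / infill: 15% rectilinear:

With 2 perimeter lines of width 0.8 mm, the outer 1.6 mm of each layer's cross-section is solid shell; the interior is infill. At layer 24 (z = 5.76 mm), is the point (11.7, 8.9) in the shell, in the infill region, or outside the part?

infill

At z = 5.76 mm: the 14×28 cube contributes its full rectangle. Overall, the cross-section is a single solid region. The nearest boundary edge runs (14.00, 0.00)→(14.00, 28.00); distance from the point to it = 2.30 mm. The point is inside the cross-section and 2.30 mm from the nearest boundary — more than the 1.6 mm shell width (2 × 0.8), so it's in the infill interior.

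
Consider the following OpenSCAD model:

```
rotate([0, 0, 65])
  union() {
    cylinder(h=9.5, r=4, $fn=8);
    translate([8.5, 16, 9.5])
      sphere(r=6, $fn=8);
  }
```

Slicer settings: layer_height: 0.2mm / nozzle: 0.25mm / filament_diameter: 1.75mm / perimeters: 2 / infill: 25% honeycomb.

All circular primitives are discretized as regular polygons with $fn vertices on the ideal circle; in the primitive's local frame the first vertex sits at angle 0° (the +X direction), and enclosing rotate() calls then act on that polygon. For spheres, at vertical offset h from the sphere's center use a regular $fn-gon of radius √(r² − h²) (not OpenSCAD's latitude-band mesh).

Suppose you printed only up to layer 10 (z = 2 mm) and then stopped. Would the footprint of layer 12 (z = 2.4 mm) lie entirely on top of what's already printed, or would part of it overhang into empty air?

entirely on top

Compare the two slices. At z = 2: the cylinder: section is a regular 8-gon, circumradius r=4 (area = (8/2)·4.000²·sin(360°/8) = 45.25 mm²); the sphere at (8.5, 16) does not reach this height (|z−center|=7.500 > r=6); Merging all regions: only the r=4 cylinder is present, so the union is just that shape — area = 45.25 mm²; (rotated 65° about Z; rotation is an isometry so areas/perimeters/island counts are preserved). At z = 2.4: the r=4 cylinder contributes a regular 8-gon of circumradius 4 (area = (8/2)·4.000²·sin(360°/8) = 45.25 mm²); the sphere at (8.5, 16) does not reach this height (|z−center|=7.100 > r=6); Merging all regions: only the r=4 cylinder is present, so the union is just that shape — area = 45.25 mm²; (rotated 65° about Z; rotation is an isometry so areas/perimeters/island counts are preserved). Checking containment: the cross-section at z = 2.4 is a subset of the cross-section at z = 2.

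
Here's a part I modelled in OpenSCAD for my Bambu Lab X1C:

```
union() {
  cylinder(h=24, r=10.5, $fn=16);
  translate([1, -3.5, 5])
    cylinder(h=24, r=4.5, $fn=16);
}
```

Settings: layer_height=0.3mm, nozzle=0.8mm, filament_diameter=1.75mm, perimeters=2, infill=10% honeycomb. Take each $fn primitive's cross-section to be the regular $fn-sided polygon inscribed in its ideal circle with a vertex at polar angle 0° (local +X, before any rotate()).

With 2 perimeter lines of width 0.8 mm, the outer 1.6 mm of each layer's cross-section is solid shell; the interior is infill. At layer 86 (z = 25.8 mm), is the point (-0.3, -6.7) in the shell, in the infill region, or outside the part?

At z = 25.8 mm: the cylinder is absent (z outside [0, 24]); the r=4.5 cylinder at (1, -3.5) gives a regular 16-gon of circumradius 4.5 (constant along its height); Merging all regions: only the r=4.5 cylinder at (1, -3.5) is present, so the union is just that shape — 1 connected region. Overall, the cross-section is a single solid region. The nearest boundary edge runs (-0.72, -7.66)→(1.00, -8.00); distance from the point to it = 1.02 mm. The point is inside the cross-section, 1.02 mm from the nearest boundary — within the 1.6 mm shell band (2 × 0.8).

shell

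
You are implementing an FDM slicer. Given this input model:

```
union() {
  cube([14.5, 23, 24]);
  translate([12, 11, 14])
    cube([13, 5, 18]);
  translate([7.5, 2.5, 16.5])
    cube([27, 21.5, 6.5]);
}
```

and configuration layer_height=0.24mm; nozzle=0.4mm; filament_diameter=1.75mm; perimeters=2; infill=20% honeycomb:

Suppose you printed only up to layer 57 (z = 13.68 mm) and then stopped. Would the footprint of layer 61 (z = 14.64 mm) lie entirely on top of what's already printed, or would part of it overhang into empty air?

Compare the two slices. At z = 13.68: the 14.5×23 cube contributes its full rectangle (area 333.50 mm²); the cube at (12, 11) is absent (z outside [14, 32]); the cube at (7.5, 2.5) is not intersected at this z (z outside [16.5, 23]); Taking the union: only the 14.5×23 cube is present, so the union is just that shape — area = 333.50 mm². At z = 14.64: the 14.5×23 cube contributes its full rectangle (area 333.50 mm²); the cube at (12, 11) (footprint 13×5) is included at this height (area 65.00 mm²); the cube at (7.5, 2.5) is absent (z outside [16.5, 23]); Combining (union): the regions partially overlap — summed areas 398.50 mm² minus the doubly-counted overlap 12.50 mm² gives 386.00 mm² — area = 386.00 mm². Checking containment: at z = 14.64 the cross-section extends beyond the z = 13.68 cross-section by about 52.50 mm².

part overhangs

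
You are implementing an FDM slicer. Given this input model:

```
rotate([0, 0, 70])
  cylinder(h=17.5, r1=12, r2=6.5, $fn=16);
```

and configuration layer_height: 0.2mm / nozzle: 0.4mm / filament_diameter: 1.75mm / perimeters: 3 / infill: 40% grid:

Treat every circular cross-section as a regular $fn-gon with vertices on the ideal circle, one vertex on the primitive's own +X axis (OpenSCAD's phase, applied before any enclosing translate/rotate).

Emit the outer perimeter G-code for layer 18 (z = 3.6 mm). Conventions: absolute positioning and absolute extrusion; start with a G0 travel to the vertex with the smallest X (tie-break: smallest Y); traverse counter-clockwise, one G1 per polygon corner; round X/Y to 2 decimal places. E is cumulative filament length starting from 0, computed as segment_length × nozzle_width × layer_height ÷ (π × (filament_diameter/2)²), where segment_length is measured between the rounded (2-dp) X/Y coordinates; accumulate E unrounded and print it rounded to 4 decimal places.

At z = 3.6 mm: the cone: at t=0.206 of its height the radius interpolates to r₁+(r₂−r₁)t = 10.869, giving a regular 16-gon of that circumradius; (whole slice rotated 70° about Z — lengths, areas and connectivity unchanged). The outline is a single polygon with 16 vertices. Extrusion per mm of travel: 0.4 × 0.2 / (π × 0.875²) = 0.033260. Accumulating E over each segment gives final E = 2.2564.

G0 X-10.86 Y-0.47 Z3.60
G1 X-9.85 Y-4.59 E0.1411
G1 X-7.34 Y-8.01 E0.2822
G1 X-3.72 Y-10.21 E0.4231
G1 X0.47 Y-10.86 E0.5641
G1 X4.59 Y-9.85 E0.7052
G1 X8.01 Y-7.34 E0.8463
G1 X10.21 Y-3.72 E0.9872
G1 X10.86 Y0.47 E1.1282
G1 X9.85 Y4.59 E1.2693
G1 X7.34 Y8.01 E1.4104
G1 X3.72 Y10.21 E1.5513
G1 X-0.47 Y10.86 E1.6923
G1 X-4.59 Y9.85 E1.8334
G1 X-8.01 Y7.34 E1.9745
G1 X-10.21 Y3.72 E2.1154
G1 X-10.86 Y-0.47 E2.2564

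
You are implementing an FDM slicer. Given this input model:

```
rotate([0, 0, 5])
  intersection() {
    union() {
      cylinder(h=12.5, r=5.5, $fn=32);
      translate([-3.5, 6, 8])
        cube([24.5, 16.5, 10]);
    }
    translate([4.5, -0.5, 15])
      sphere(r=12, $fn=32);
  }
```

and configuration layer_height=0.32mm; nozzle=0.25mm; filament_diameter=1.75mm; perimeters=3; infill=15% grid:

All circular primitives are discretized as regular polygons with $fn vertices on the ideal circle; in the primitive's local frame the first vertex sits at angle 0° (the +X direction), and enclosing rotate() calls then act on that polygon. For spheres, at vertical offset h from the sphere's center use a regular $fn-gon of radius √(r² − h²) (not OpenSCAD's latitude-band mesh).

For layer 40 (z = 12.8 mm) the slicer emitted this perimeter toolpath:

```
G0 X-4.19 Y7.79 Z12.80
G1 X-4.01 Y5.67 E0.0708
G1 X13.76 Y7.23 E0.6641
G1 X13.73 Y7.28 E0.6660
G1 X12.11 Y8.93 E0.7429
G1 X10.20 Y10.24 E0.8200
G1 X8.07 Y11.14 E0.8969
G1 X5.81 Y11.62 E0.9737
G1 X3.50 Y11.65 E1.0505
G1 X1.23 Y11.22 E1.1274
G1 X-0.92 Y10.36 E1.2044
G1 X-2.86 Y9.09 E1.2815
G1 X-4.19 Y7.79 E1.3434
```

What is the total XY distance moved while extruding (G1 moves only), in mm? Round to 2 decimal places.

40.39 mm

Sum the Euclidean lengths of each G1 segment: total = 40.39 mm.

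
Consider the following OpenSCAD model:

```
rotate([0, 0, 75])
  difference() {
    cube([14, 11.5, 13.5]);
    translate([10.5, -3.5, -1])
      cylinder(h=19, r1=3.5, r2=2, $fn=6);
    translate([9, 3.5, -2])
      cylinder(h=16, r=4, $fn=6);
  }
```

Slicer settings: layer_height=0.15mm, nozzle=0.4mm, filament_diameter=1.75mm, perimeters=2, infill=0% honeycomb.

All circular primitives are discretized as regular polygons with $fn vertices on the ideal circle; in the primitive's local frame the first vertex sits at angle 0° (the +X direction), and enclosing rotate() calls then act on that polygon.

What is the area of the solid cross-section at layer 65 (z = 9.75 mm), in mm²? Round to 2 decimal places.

119.43 mm²

At z = 9.75 mm: the 14×11.5 cube contributes its full rectangle (area 161.00 mm²); the cone at (10.5, -3.5) (r1=3.5→r2=2) has section circumradius 2.651 here — a regular 6-gon (area = (6/2)·2.651²·sin(360°/6) = 18.26 mm²); the cylinder at (9, 3.5): section is a regular 6-gon, circumradius r=4 (area = (6/2)·4.000²·sin(360°/6) = 41.57 mm²); Taking the first minus the rest: starting from the 14×11.5 cube (161.00 mm²), the cone at (10.5, -3.5) misses the remaining region (no effect); the r=4 cylinder at (9, 3.5) lies wholly inside it (removes its full 41.57 mm² and its 24.00 mm outline becomes a hole wall) — area = 119.43 mm²; (rotated 75° about Z; rotation is an isometry so areas/perimeters/island counts are preserved). Overall, the cross-section is one region with 1 hole. Net area = 119.43 mm².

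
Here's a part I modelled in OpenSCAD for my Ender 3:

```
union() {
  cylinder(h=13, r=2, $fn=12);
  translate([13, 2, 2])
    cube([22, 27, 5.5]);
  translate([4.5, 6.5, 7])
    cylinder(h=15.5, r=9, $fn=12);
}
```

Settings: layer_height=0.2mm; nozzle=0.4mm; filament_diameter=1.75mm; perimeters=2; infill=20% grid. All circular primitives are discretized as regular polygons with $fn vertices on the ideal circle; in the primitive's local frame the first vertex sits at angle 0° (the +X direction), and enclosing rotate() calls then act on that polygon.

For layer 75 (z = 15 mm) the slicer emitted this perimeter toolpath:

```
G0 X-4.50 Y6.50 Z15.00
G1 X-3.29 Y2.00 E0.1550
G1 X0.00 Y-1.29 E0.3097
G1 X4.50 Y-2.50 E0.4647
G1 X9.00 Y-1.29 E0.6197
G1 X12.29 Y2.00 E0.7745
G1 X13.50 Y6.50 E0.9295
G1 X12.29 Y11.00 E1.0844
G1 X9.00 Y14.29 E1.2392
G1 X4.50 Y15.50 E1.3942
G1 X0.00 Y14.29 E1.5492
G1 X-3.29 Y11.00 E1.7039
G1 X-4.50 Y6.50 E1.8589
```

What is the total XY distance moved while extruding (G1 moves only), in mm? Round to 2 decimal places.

Sum the Euclidean lengths of each G1 segment: total = 55.89 mm.

55.89 mm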